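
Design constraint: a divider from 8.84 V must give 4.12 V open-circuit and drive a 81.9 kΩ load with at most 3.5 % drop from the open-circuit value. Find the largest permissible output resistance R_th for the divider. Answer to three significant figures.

R_th ≤ 2.97 kΩ

Loading drop = R_th/(R_th + R_L) ≤ 0.0350, so R_th ≤ R_L · ε/(1−ε) = 81.9 kΩ × 0.0350/0.9650 = 2.97 kΩ.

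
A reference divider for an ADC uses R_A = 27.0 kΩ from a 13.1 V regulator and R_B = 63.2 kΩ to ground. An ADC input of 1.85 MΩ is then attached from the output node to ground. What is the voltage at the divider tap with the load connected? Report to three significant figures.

The load sits in parallel with R_B: R_B‖R_L = (63.2 × 1850) / (63.2 + 1850) = 61.11 kΩ.
V_out = 13.1 × 61.11 / (27.0 + 61.11) = 13.1 × 61.11/88.11 = 9.09 V.

V_out ≈ 9.09 V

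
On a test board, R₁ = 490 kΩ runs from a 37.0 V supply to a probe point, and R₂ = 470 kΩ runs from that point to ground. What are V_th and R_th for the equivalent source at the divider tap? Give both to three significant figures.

V_th is the open-circuit tap voltage: 37.0 × 470/(490 + 470) = 18.1 V.
With the supply zeroed, R₁ and R₂ appear in parallel from the tap: R_th = R₁‖R₂ = (490 × 470)/960.0 = 240 kΩ.

V_th = 18.1 V, R_th = 240 kΩ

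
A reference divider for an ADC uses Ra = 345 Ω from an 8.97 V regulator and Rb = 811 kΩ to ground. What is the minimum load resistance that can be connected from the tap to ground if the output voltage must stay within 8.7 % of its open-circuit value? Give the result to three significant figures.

R_L(min) ≈ 3.62 kΩ

Output resistance R_th = Ra‖Rb = (345 × 811000)/811300 = 344.9 Ω.
The fractional drop is R_th/(R_th + R_L); requiring this ≤ 0.0870 gives R_L ≥ R_th(1/0.0870 − 1) = 344.9 × 10.49 = 3.62 kΩ.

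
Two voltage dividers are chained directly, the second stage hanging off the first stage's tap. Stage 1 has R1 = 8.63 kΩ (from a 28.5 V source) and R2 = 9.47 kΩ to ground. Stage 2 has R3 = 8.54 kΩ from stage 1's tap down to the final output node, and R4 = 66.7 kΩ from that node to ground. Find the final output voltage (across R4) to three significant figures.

Stage 2 presents R3+R4 = 75.24 kΩ as a load on stage 1's tap.
Stage 1's lower leg becomes R2‖(R3+R4) = 8.411 kΩ, so V_mid = 28.5 × 8.411/17.04 = 14.07 V.
Stage 2 is itself unloaded: V_out = V_mid × R4/(R3+R4) = 14.07 × 66.7/75.24 = 12.5 V.

V_out ≈ 12.5 V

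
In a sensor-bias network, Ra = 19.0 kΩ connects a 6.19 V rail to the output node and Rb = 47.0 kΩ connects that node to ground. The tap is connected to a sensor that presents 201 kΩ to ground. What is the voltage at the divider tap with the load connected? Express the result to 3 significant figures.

V_out ≈ 4.13 V

The load sits in parallel with Rb: Rb‖R_L = (47.0 × 201) / (47.0 + 201) = 38.09 kΩ.
V_out = 6.19 × 38.09 / (19.0 + 38.09) = 6.19 × 38.09/57.09 = 4.13 V.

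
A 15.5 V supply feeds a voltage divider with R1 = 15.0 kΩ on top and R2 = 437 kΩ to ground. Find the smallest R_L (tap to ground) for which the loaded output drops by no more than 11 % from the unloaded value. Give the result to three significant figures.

Output resistance R_th = R1‖R2 = (15.0 × 437)/452.0 = 14.50 kΩ.
The fractional drop is R_th/(R_th + R_L); requiring this ≤ 0.110 gives R_L ≥ R_th(1/0.110 − 1) = 14.50 × 8.091 = 117 kΩ.

R_L(min) ≈ 117 kΩ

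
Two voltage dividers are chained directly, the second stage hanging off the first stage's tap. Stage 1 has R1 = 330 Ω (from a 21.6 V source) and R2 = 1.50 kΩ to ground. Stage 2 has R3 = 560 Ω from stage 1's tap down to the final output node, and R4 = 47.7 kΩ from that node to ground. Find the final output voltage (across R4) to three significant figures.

V_out ≈ 17.4 V

Stage 2 presents R3+R4 = 48260 Ω as a load on stage 1's tap.
Stage 1's lower leg becomes R2‖(R3+R4) = 1455 Ω, so V_mid = 21.6 × 1455/1785 = 17.61 V.
Stage 2 is itself unloaded: V_out = V_mid × R4/(R3+R4) = 17.61 × 47700/48260 = 17.4 V.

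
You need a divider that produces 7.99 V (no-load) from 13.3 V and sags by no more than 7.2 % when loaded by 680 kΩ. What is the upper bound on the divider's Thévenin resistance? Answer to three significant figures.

Loading drop = R_th/(R_th + R_L) ≤ 0.0720, so R_th ≤ R_L · ε/(1−ε) = 680 kΩ × 0.0720/0.9280 = 52.8 kΩ.

R_th ≤ 52.8 kΩ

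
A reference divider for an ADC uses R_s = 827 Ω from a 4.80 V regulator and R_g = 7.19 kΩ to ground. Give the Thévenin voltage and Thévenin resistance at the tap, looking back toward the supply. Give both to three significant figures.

V_th is the open-circuit tap voltage: 4.80 × 7190/(827 + 7190) = 4.30 V.
With the supply zeroed, R_s and R_g appear in parallel from the tap: R_th = R_s‖R_g = (827 × 7190)/8017 = 742 Ω.

V_th = 4.30 V, R_th = 742 Ω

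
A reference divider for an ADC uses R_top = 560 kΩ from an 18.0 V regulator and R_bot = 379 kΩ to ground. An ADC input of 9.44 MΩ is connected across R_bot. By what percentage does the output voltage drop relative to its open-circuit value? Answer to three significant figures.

The divider's output (Thévenin) resistance is R_top‖R_bot = 226.0 kΩ.
Fractional drop under load = R_th/(R_th + R_L) = 226.0 / (226.0 + 9440) = 0.02338.
So the output falls by 2.34 %.

2.34 %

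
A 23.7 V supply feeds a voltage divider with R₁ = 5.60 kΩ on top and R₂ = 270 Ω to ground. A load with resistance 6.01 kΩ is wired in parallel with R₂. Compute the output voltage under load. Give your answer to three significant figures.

The load sits in parallel with R₂: R₂‖R_L = (270 × 6010) / (270 + 6010) = 258.4 Ω.
V_out = 23.7 × 258.4 / (5600 + 258.4) = 23.7 × 258.4/5858 = 1.05 V.

V_out ≈ 1.05 V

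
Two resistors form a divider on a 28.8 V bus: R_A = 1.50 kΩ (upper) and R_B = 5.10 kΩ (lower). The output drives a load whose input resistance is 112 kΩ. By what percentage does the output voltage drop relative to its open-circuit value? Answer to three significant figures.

1.02 %

The divider's output (Thévenin) resistance is R_A‖R_B = 1.159 kΩ.
Fractional drop under load = R_th/(R_th + R_L) = 1.159 / (1.159 + 112) = 0.01024.
So the output falls by 1.02 %.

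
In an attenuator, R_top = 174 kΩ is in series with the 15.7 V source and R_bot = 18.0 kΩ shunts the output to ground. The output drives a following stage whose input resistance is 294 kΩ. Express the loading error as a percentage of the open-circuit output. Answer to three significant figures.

5.26 %

The divider's output (Thévenin) resistance is R_top‖R_bot = 16.31 kΩ.
Fractional drop under load = R_th/(R_th + R_L) = 16.31 / (16.31 + 294) = 0.05257.
So the output falls by 5.26 %.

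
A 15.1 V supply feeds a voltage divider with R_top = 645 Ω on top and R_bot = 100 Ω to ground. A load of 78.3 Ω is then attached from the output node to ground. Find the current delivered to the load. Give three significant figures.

R_bot‖R_L = 43.91 Ω; V_out = 15.1 × 43.91/688.9 = 0.9625 V.
I_L = V_out / R_L = 0.9625 / 78.3 Ω = 12.3 mA.

I_L ≈ 12.3 mA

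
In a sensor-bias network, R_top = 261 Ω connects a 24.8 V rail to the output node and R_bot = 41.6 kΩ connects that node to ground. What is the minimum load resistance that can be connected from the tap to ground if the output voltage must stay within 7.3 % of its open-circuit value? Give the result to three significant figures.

Output resistance R_th = R_top‖R_bot = (261 × 41600)/41860 = 259.4 Ω.
The fractional drop is R_th/(R_th + R_L); requiring this ≤ 0.0730 gives R_L ≥ R_th(1/0.0730 − 1) = 259.4 × 12.70 = 3.29 kΩ.

R_L(min) ≈ 3.29 kΩ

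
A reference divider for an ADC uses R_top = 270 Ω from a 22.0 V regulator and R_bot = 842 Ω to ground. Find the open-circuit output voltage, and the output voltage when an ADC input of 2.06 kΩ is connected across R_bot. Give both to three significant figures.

Open-circuit: V = 22.0 × 842/(270 + 842) = 16.7 V.
With the load, R_bot becomes R_bot‖R_L = 597.7 Ω, so V = 22.0 × 597.7/867.7 = 15.2 V.

Unloaded: 16.7 V; loaded: 15.2 V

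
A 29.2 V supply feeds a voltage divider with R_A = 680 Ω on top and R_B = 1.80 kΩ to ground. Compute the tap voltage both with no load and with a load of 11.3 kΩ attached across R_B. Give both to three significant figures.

Open-circuit: V = 29.2 × 1800/(680 + 1800) = 21.2 V.
With the load, R_B becomes R_B‖R_L = 1553 Ω, so V = 29.2 × 1553/2233 = 20.3 V.

Unloaded: 21.2 V; loaded: 20.3 V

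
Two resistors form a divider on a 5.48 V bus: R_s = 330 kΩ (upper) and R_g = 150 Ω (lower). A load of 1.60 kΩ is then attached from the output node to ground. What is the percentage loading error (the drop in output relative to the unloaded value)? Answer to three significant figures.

8.57 %

Unloaded V = 5.48 × 150/330200 = 0.0024898 V.
Loaded: R_g‖R_L = 137.1 Ω, giving V = 5.48 × 137.1/330100 = 0.0022765 V.
Drop = (0.0024898 − 0.0022765) / 0.0024898 = 8.57 %.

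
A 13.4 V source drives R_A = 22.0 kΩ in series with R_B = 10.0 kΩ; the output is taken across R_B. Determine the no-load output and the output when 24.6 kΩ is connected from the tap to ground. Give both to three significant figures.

Open-circuit: V = 13.4 × 10.0/(22.0 + 10.0) = 4.19 V.
With the load, R_B becomes R_B‖R_L = 7.110 kΩ, so V = 13.4 × 7.110/29.11 = 3.27 V.

Unloaded: 4.19 V; loaded: 3.27 V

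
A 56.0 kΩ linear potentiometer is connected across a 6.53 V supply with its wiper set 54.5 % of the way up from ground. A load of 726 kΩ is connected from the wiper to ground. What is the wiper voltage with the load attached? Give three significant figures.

The wiper splits the pot into (1−α)R = 25.48 kΩ above and αR = 30.52 kΩ below.
Lower section ‖ load = 29.29 kΩ.
V_wiper = 6.53 × 29.29/(25.48 + 29.29) = 3.49 V.

V ≈ 3.49 V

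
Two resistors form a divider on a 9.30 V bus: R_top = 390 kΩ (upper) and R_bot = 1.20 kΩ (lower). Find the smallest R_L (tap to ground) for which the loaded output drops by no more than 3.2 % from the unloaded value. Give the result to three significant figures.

R_L(min) ≈ 36.2 kΩ

Output resistance R_th = R_top‖R_bot = (390 × 1.20)/391.2 = 1.196 kΩ.
The fractional drop is R_th/(R_th + R_L); requiring this ≤ 0.0320 gives R_L ≥ R_th(1/0.0320 − 1) = 1.196 × 30.25 = 36.2 kΩ.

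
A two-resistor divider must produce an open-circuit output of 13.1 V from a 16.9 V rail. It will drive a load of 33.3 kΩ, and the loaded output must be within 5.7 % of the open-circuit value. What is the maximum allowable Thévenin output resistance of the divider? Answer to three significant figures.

Loading drop = R_th/(R_th + R_L) ≤ 0.0570, so R_th ≤ R_L · ε/(1−ε) = 33.3 kΩ × 0.0570/0.9430 = 2.01 kΩ.

R_th ≤ 2.01 kΩ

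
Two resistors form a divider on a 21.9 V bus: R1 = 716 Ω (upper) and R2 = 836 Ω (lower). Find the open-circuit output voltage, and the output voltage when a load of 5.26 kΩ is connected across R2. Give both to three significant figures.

Unloaded: 11.8 V; loaded: 11.0 V

Open-circuit: V = 21.9 × 836/(716 + 836) = 11.8 V.
With the load, R2 becomes R2‖R_L = 721.4 Ω, so V = 21.9 × 721.4/1437 = 11.0 V.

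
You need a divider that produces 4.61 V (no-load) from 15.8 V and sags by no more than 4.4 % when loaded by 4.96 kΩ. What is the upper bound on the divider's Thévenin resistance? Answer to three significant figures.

Loading drop = R_th/(R_th + R_L) ≤ 0.0440, so R_th ≤ R_L · ε/(1−ε) = 4.96 kΩ × 0.0440/0.9560 = 228 Ω.
(Any R1, R2 with R2/(R1+R2) = 0.292 and R1‖R2 ≤ 228 Ω will meet the spec.)

R_th ≤ 228 Ω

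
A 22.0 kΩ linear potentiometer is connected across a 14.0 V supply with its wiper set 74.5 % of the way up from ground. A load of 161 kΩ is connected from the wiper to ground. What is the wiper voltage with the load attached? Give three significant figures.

The wiper splits the pot into (1−α)R = 5.610 kΩ above and αR = 16.39 kΩ below.
Lower section ‖ load = 14.88 kΩ.
V_wiper = 14.0 × 14.88/(5.610 + 14.88) = 10.2 V.

V ≈ 10.2 V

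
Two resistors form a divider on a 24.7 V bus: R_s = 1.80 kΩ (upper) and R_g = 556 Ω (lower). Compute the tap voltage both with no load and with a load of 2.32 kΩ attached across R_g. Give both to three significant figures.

Open-circuit: V = 24.7 × 556/(1800 + 556) = 5.83 V.
With the load, R_g becomes R_g‖R_L = 448.5 Ω, so V = 24.7 × 448.5/2249 = 4.93 V.

Unloaded: 5.83 V; loaded: 4.93 V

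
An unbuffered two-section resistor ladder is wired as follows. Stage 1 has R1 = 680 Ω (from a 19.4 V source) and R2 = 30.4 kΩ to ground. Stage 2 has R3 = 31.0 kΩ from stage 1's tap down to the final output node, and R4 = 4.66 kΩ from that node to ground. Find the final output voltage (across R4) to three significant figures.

V_out ≈ 2.43 V

Stage 2 presents R3+R4 = 35660 Ω as a load on stage 1's tap.
Stage 1's lower leg becomes R2‖(R3+R4) = 16410 Ω, so V_mid = 19.4 × 16410/17090 = 18.63 V.
Stage 2 is itself unloaded: V_out = V_mid × R4/(R3+R4) = 18.63 × 4660/35660 = 2.43 V.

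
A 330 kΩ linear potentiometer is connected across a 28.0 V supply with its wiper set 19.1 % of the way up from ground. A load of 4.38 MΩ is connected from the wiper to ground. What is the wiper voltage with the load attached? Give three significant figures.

The wiper splits the pot into (1−α)R = 267.0 kΩ above and αR = 63.03 kΩ below.
Lower section ‖ load = 62.14 kΩ.
V_wiper = 28.0 × 62.14/(267.0 + 62.14) = 5.29 V.

V ≈ 5.29 V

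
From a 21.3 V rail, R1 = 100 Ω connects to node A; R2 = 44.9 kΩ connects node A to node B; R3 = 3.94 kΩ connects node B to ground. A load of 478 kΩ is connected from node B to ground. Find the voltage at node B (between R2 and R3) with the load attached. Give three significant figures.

At node B, R3 is in parallel with the load: R3‖R_L = 3908 Ω.
Below node A the resistance is R2 + (R3‖R_L) = 48810 Ω, so V_A = 21.3 × 48810/48910 = 21.26 V.
Then V_B = V_A × (R3‖R_L)/(R2 + R3‖R_L) = 21.26 × 3908/48810 = 1.70 V.

V ≈ 1.70 V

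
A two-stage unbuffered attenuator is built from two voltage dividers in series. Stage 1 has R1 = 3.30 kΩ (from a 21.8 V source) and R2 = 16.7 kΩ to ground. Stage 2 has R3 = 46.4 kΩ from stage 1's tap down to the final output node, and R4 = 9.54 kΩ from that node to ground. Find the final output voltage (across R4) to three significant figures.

V_out ≈ 2.96 V

Stage 2 presents R3+R4 = 55.94 kΩ as a load on stage 1's tap.
Stage 1's lower leg becomes R2‖(R3+R4) = 12.86 kΩ, so V_mid = 21.8 × 12.86/16.16 = 17.35 V.
Stage 2 is itself unloaded: V_out = V_mid × R4/(R3+R4) = 17.35 × 9.54/55.94 = 2.96 V.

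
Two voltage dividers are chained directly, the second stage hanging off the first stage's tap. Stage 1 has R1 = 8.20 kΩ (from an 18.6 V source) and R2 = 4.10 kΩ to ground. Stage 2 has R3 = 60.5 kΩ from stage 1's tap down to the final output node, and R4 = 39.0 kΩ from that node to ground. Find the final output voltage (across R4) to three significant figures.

Stage 2 presents R3+R4 = 99.50 kΩ as a load on stage 1's tap.
Stage 1's lower leg becomes R2‖(R3+R4) = 3.938 kΩ, so V_mid = 18.6 × 3.938/12.14 = 6.034 V.
Stage 2 is itself unloaded: V_out = V_mid × R4/(R3+R4) = 6.034 × 39.0/99.50 = 2.37 V.

V_out ≈ 2.37 V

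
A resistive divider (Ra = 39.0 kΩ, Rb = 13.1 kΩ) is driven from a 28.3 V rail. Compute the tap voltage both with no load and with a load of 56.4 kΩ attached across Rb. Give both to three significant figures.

Open-circuit: V = 28.3 × 13.1/(39.0 + 13.1) = 7.12 V.
With the load, Rb becomes Rb‖R_L = 10.63 kΩ, so V = 28.3 × 10.63/49.63 = 6.06 V.

Unloaded: 7.12 V; loaded: 6.06 V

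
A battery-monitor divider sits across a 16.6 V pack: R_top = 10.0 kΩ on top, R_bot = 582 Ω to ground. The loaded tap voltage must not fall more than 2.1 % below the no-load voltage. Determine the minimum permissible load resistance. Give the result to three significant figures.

Output resistance R_th = R_top‖R_bot = (10000 × 582)/10580 = 550.0 Ω.
The fractional drop is R_th/(R_th + R_L); requiring this ≤ 0.0210 gives R_L ≥ R_th(1/0.0210 − 1) = 550.0 × 46.62 = 25.6 kΩ.

R_L(min) ≈ 25.6 kΩ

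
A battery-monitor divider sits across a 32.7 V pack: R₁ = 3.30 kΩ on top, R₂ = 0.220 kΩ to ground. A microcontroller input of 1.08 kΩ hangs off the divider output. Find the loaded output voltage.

V_out ≈ 1.72 V

The load sits in parallel with R₂: R₂‖R_L = (220 × 1080) / (220 + 1080) = 182.8 Ω.
V_out = 32.7 × 182.8 / (3300 + 182.8) = 32.7 × 182.8/3483 = 1.72 V.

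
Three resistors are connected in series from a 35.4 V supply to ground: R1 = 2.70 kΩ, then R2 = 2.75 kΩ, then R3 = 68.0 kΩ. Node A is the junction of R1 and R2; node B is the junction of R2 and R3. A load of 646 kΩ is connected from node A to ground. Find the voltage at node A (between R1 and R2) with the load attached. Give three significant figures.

V ≈ 34.0 V

Below node A the series string R2+R3 = 70.75 kΩ sits in parallel with the 646 kΩ load: 63.77 kΩ.
V_A = 35.4 × 63.77/(2.70 + 63.77) = 34.0 V.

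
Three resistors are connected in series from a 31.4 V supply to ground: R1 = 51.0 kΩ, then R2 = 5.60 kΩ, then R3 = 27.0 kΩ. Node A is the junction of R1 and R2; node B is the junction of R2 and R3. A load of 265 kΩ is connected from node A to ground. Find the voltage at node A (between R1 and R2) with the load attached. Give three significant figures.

V ≈ 11.4 V

Below node A the series string R2+R3 = 32.60 kΩ sits in parallel with the 265 kΩ load: 29.03 kΩ.
V_A = 31.4 × 29.03/(51.0 + 29.03) = 11.4 V.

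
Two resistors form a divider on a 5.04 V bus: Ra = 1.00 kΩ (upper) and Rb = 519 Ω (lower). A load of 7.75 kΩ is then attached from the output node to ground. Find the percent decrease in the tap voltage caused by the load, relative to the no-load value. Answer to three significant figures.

The divider's output (Thévenin) resistance is Ra‖Rb = 341.7 Ω.
Fractional drop under load = R_th/(R_th + R_L) = 341.7 / (341.7 + 7750) = 0.04223.
So the output falls by 4.22 %.

4.22 %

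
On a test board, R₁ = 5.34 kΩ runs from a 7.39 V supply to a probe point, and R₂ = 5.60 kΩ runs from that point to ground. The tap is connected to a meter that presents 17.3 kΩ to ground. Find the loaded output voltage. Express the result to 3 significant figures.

The load sits in parallel with R₂: R₂‖R_L = (5.60 × 17.3) / (5.60 + 17.3) = 4.231 kΩ.
V_out = 7.39 × 4.231 / (5.34 + 4.231) = 7.39 × 4.231/9.571 = 3.27 V.
(Unloaded it would have been 3.78 V.)

V_out ≈ 3.27 V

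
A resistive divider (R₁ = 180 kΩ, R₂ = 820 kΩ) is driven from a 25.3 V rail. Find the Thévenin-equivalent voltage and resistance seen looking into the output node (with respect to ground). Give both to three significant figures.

V_th is the open-circuit tap voltage: 25.3 × 820/(180 + 820) = 20.7 V.
With the supply zeroed, R₁ and R₂ appear in parallel from the tap: R_th = R₁‖R₂ = (180 × 820)/1000 = 148 kΩ.

V_th = 20.7 V, R_th = 148 kΩ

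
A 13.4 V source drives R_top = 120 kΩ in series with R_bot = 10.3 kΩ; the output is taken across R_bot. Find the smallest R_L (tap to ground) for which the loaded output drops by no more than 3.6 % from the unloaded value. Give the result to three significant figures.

R_L(min) ≈ 254 kΩ

Output resistance R_th = R_top‖R_bot = (120 × 10.3)/130.3 = 9.486 kΩ.
The fractional drop is R_th/(R_th + R_L); requiring this ≤ 0.0360 gives R_L ≥ R_th(1/0.0360 − 1) = 9.486 × 26.78 = 254 kΩ.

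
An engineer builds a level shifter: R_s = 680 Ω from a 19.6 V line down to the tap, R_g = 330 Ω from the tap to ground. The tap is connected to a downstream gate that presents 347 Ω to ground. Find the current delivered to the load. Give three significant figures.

I_L ≈ 11.3 mA

R_g‖R_L = 169.1 Ω; V_out = 19.6 × 169.1/849.1 = 3.904 V.
I_L = V_out / R_L = 3.904 / 347 Ω = 11.3 mA.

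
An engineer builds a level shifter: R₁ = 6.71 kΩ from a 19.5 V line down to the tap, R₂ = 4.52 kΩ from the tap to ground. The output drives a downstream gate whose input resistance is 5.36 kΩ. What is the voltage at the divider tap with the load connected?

The load sits in parallel with R₂: R₂‖R_L = (4.52 × 5.36) / (4.52 + 5.36) = 2.452 kΩ.
V_out = 19.5 × 2.452 / (6.71 + 2.452) = 19.5 × 2.452/9.162 = 5.22 V.
(Unloaded it would have been 7.85 V.)

V_out ≈ 5.22 V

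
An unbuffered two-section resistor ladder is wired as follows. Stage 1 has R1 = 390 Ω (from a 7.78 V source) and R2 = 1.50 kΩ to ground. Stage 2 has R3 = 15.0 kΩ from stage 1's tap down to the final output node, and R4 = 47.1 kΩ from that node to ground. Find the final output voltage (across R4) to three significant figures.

V_out ≈ 4.66 V

Stage 2 presents R3+R4 = 62100 Ω as a load on stage 1's tap.
Stage 1's lower leg becomes R2‖(R3+R4) = 1465 Ω, so V_mid = 7.78 × 1465/1855 = 6.144 V.
Stage 2 is itself unloaded: V_out = V_mid × R4/(R3+R4) = 6.144 × 47100/62100 = 4.66 V.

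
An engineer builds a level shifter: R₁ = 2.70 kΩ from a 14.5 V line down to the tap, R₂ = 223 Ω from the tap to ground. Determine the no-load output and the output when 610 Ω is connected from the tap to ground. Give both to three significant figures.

Unloaded: 1.11 V; loaded: 0.827 V

Open-circuit: V = 14.5 × 223/(2700 + 223) = 1.11 V.
With the load, R₂ becomes R₂‖R_L = 163.3 Ω, so V = 14.5 × 163.3/2863 = 0.827 V.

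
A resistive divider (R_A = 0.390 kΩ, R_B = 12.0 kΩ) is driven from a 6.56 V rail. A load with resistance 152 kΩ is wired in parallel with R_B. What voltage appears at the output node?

The load sits in parallel with R_B: R_B‖R_L = (12000 × 152000) / (12000 + 152000) = 11120 Ω.
V_out = 6.56 × 11120 / (390 + 11120) = 6.56 × 11120/11510 = 6.34 V.
(Unloaded it would have been 6.35 V.)

V_out ≈ 6.34 V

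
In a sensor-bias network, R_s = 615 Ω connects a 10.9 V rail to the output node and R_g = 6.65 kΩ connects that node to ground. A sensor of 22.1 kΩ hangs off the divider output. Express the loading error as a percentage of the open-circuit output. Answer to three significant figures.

The divider's output (Thévenin) resistance is R_s‖R_g = 562.9 Ω.
Fractional drop under load = R_th/(R_th + R_L) = 562.9 / (562.9 + 22100) = 0.02484.
So the output falls by 2.48 %.

2.48 %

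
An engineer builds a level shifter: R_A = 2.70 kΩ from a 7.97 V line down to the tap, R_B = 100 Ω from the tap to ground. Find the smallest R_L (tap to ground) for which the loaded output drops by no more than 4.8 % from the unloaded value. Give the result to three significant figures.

R_L(min) ≈ 1.91 kΩ

Output resistance R_th = R_A‖R_B = (2700 × 100)/2800 = 96.43 Ω.
The fractional drop is R_th/(R_th + R_L); requiring this ≤ 0.0480 gives R_L ≥ R_th(1/0.0480 − 1) = 96.43 × 19.83 = 1.91 kΩ.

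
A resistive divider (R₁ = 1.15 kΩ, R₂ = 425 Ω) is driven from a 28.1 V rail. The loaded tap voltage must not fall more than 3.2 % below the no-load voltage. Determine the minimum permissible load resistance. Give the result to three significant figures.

R_L(min) ≈ 9.39 kΩ

Output resistance R_th = R₁‖R₂ = (1150 × 425)/1575 = 310.3 Ω.
The fractional drop is R_th/(R_th + R_L); requiring this ≤ 0.0320 gives R_L ≥ R_th(1/0.0320 − 1) = 310.3 × 30.25 = 9.39 kΩ.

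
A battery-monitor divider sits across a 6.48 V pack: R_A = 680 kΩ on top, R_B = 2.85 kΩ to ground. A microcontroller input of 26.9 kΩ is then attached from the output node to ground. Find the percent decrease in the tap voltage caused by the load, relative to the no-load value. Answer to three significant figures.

The divider's output (Thévenin) resistance is R_A‖R_B = 2.838 kΩ.
Fractional drop under load = R_th/(R_th + R_L) = 2.838 / (2.838 + 26.9) = 0.09544.
So the output falls by 9.54 %.

9.54 %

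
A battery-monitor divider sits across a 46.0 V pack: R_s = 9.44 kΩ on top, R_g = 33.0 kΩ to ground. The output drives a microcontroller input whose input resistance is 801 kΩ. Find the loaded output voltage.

The load sits in parallel with R_g: R_g‖R_L = (33.0 × 801) / (33.0 + 801) = 31.69 kΩ.
V_out = 46.0 × 31.69 / (9.44 + 31.69) = 46.0 × 31.69/41.13 = 35.4 V.
(Unloaded it would have been 35.8 V.)

V_out ≈ 35.4 V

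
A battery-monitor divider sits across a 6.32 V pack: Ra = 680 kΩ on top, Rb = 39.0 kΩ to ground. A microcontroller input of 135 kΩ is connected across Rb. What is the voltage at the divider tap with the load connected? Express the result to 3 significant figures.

V_out ≈ 0.269 V

The load sits in parallel with Rb: Rb‖R_L = (39.0 × 135) / (39.0 + 135) = 30.26 kΩ.
V_out = 6.32 × 30.26 / (680 + 30.26) = 6.32 × 30.26/710.3 = 0.269 V.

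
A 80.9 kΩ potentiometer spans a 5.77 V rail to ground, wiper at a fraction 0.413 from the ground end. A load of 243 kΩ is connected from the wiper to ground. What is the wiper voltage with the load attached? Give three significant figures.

The wiper splits the pot into (1−α)R = 47.49 kΩ above and αR = 33.41 kΩ below.
Lower section ‖ load = 29.37 kΩ.
V_wiper = 5.77 × 29.37/(47.49 + 29.37) = 2.21 V.

V ≈ 2.21 V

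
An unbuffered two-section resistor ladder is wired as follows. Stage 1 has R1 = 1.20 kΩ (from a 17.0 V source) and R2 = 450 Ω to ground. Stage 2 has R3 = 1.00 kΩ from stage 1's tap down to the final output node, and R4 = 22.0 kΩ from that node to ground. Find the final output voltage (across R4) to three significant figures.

Stage 2 presents R3+R4 = 23000 Ω as a load on stage 1's tap.
Stage 1's lower leg becomes R2‖(R3+R4) = 441.4 Ω, so V_mid = 17.0 × 441.4/1641 = 4.571 V.
Stage 2 is itself unloaded: V_out = V_mid × R4/(R3+R4) = 4.571 × 22000/23000 = 4.37 V.

V_out ≈ 4.37 V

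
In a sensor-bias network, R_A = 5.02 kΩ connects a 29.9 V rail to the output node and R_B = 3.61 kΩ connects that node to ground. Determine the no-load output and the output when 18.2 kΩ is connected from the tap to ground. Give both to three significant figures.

Open-circuit: V = 29.9 × 3.61/(5.02 + 3.61) = 12.5 V.
With the load, R_B becomes R_B‖R_L = 3.012 kΩ, so V = 29.9 × 3.012/8.032 = 11.2 V.

Unloaded: 12.5 V; loaded: 11.2 V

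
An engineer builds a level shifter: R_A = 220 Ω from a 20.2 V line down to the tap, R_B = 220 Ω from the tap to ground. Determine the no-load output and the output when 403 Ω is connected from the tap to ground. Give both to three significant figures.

Open-circuit: V = 20.2 × 220/(220 + 220) = 10.1 V.
With the load, R_B becomes R_B‖R_L = 142.3 Ω, so V = 20.2 × 142.3/362.3 = 7.93 V.

Unloaded: 10.1 V; loaded: 7.93 V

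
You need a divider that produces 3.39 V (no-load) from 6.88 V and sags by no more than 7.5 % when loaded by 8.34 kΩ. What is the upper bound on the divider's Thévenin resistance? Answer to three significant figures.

R_th ≤ 676 Ω

Loading drop = R_th/(R_th + R_L) ≤ 0.0750, so R_th ≤ R_L · ε/(1−ε) = 8.34 kΩ × 0.0750/0.9250 = 676 Ω.
(Any R1, R2 with R2/(R1+R2) = 0.493 and R1‖R2 ≤ 676 Ω will meet the spec.)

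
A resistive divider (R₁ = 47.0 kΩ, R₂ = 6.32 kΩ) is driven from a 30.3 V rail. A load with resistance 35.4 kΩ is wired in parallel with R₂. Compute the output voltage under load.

V_out ≈ 3.10 V

The load sits in parallel with R₂: R₂‖R_L = (6.32 × 35.4) / (6.32 + 35.4) = 5.363 kΩ.
V_out = 30.3 × 5.363 / (47.0 + 5.363) = 30.3 × 5.363/52.36 = 3.10 V.
(Unloaded it would have been 3.59 V.)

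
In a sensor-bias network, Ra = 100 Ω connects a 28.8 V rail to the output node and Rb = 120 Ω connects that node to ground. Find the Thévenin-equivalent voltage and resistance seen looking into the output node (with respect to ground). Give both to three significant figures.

V_th is the open-circuit tap voltage: 28.8 × 120/(100 + 120) = 15.7 V.
With the supply zeroed, Ra and Rb appear in parallel from the tap: R_th = Ra‖Rb = (100 × 120)/220.0 = 54.5 Ω.

V_th = 15.7 V, R_th = 54.5 Ω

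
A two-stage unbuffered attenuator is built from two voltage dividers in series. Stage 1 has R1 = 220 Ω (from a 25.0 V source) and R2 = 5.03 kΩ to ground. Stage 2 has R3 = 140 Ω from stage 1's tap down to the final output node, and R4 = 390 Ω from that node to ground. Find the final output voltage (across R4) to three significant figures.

Stage 2 presents R3+R4 = 530.0 Ω as a load on stage 1's tap.
Stage 1's lower leg becomes R2‖(R3+R4) = 479.5 Ω, so V_mid = 25.0 × 479.5/699.5 = 17.14 V.
Stage 2 is itself unloaded: V_out = V_mid × R4/(R3+R4) = 17.14 × 390/530.0 = 12.6 V.

V_out ≈ 12.6 V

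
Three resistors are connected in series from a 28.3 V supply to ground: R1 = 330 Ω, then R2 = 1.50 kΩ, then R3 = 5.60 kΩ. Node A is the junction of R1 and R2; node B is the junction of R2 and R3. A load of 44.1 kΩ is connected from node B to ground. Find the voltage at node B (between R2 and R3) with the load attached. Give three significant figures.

V ≈ 20.7 V

At node B, R3 is in parallel with the load: R3‖R_L = 4969 Ω.
Below node A the resistance is R2 + (R3‖R_L) = 6469 Ω, so V_A = 28.3 × 6469/6799 = 26.93 V.
Then V_B = V_A × (R3‖R_L)/(R2 + R3‖R_L) = 26.93 × 4969/6469 = 20.7 V.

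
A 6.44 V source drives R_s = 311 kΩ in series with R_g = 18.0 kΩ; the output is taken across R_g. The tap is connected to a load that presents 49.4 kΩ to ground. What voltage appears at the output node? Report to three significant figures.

V_out ≈ 0.262 V

The load sits in parallel with R_g: R_g‖R_L = (18.0 × 49.4) / (18.0 + 49.4) = 13.19 kΩ.
V_out = 6.44 × 13.19 / (311 + 13.19) = 6.44 × 13.19/324.2 = 0.262 V.
(Unloaded it would have been 0.352 V.)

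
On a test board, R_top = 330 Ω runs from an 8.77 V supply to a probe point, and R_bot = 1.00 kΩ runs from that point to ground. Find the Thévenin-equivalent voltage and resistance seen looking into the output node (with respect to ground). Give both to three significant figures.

V_th = 6.59 V, R_th = 248 Ω

V_th is the open-circuit tap voltage: 8.77 × 1000/(330 + 1000) = 6.59 V.
With the supply zeroed, R_top and R_bot appear in parallel from the tap: R_th = R_top‖R_bot = (330 × 1000)/1330 = 248 Ω.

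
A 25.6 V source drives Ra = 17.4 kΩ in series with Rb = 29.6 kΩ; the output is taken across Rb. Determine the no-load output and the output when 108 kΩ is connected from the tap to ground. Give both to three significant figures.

Open-circuit: V = 25.6 × 29.6/(17.4 + 29.6) = 16.1 V.
With the load, Rb becomes Rb‖R_L = 23.23 kΩ, so V = 25.6 × 23.23/40.63 = 14.6 V.

Unloaded: 16.1 V; loaded: 14.6 V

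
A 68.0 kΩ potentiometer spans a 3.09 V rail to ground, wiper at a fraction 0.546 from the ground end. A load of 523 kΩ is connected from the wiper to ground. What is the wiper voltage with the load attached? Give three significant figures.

V ≈ 1.63 V

The wiper splits the pot into (1−α)R = 30.87 kΩ above and αR = 37.13 kΩ below.
Lower section ‖ load = 34.67 kΩ.
V_wiper = 3.09 × 34.67/(30.87 + 34.67) = 1.63 V.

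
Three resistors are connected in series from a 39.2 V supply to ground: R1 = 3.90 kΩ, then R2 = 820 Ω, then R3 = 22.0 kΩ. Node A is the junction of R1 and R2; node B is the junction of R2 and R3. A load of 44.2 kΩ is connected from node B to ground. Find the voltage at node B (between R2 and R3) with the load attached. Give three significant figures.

V ≈ 29.7 V

At node B, R3 is in parallel with the load: R3‖R_L = 14690 Ω.
Below node A the resistance is R2 + (R3‖R_L) = 15510 Ω, so V_A = 39.2 × 15510/19410 = 31.32 V.
Then V_B = V_A × (R3‖R_L)/(R2 + R3‖R_L) = 31.32 × 14690/15510 = 29.7 V.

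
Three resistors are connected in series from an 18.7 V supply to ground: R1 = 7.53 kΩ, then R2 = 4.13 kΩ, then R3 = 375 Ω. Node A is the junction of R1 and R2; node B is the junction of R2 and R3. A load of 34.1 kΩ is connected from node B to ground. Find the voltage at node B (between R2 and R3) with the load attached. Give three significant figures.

V ≈ 0.577 V

At node B, R3 is in parallel with the load: R3‖R_L = 370.9 Ω.
Below node A the resistance is R2 + (R3‖R_L) = 4501 Ω, so V_A = 18.7 × 4501/12030 = 6.996 V.
Then V_B = V_A × (R3‖R_L)/(R2 + R3‖R_L) = 6.996 × 370.9/4501 = 0.577 V.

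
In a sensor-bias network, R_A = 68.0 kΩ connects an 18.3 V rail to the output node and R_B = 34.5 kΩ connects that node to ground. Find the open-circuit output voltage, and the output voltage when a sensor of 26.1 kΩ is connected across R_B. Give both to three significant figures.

Unloaded: 6.16 V; loaded: 3.28 V

Open-circuit: V = 18.3 × 34.5/(68.0 + 34.5) = 6.16 V.
With the load, R_B becomes R_B‖R_L = 14.86 kΩ, so V = 18.3 × 14.86/82.86 = 3.28 V.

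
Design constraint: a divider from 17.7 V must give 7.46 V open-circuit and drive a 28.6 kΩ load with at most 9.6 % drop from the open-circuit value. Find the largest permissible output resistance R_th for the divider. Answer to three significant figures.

R_th ≤ 3.04 kΩ

Loading drop = R_th/(R_th + R_L) ≤ 0.0960, so R_th ≤ R_L · ε/(1−ε) = 28.6 kΩ × 0.0960/0.9040 = 3.04 kΩ.
(Any R1, R2 with R2/(R1+R2) = 0.421 and R1‖R2 ≤ 3.04 kΩ will meet the spec.)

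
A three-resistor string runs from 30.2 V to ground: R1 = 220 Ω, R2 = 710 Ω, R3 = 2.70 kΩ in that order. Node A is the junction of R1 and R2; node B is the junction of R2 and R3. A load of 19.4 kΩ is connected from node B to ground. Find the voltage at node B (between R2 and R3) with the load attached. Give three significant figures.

V ≈ 21.7 V

At node B, R3 is in parallel with the load: R3‖R_L = 2370 Ω.
Below node A the resistance is R2 + (R3‖R_L) = 3080 Ω, so V_A = 30.2 × 3080/3300 = 28.19 V.
Then V_B = V_A × (R3‖R_L)/(R2 + R3‖R_L) = 28.19 × 2370/3080 = 21.7 V.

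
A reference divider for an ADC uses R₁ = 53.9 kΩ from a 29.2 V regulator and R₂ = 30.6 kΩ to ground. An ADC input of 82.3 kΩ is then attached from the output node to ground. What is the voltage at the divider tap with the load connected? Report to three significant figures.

V_out ≈ 8.55 V

The load sits in parallel with R₂: R₂‖R_L = (30.6 × 82.3) / (30.6 + 82.3) = 22.31 kΩ.
V_out = 29.2 × 22.31 / (53.9 + 22.31) = 29.2 × 22.31/76.21 = 8.55 V.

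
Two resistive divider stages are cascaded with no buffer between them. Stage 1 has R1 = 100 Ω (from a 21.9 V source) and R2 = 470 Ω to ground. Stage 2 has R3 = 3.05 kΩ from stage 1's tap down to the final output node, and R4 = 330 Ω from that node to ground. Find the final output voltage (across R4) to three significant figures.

V_out ≈ 1.72 V

Stage 2 presents R3+R4 = 3380 Ω as a load on stage 1's tap.
Stage 1's lower leg becomes R2‖(R3+R4) = 412.6 Ω, so V_mid = 21.9 × 412.6/512.6 = 17.63 V.
Stage 2 is itself unloaded: V_out = V_mid × R4/(R3+R4) = 17.63 × 330/3380 = 1.72 V.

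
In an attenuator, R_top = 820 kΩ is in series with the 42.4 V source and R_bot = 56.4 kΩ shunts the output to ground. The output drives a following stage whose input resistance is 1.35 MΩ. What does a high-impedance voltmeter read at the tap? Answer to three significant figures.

V_out ≈ 2.63 V

The load sits in parallel with R_bot: R_bot‖R_L = (56.4 × 1350) / (56.4 + 1350) = 54.14 kΩ.
V_out = 42.4 × 54.14 / (820 + 54.14) = 42.4 × 54.14/874.1 = 2.63 V.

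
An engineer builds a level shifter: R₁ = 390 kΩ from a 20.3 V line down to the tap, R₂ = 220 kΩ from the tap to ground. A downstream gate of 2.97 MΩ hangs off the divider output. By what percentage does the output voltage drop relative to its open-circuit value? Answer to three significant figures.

4.52 %

The divider's output (Thévenin) resistance is R₁‖R₂ = 140.7 kΩ.
Fractional drop under load = R_th/(R_th + R_L) = 140.7 / (140.7 + 2970) = 0.04522.
So the output falls by 4.52 %.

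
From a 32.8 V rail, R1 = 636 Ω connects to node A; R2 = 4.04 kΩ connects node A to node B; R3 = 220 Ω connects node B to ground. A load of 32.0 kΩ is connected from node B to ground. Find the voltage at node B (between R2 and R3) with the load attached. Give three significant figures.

V ≈ 1.46 V

At node B, R3 is in parallel with the load: R3‖R_L = 218.5 Ω.
Below node A the resistance is R2 + (R3‖R_L) = 4258 Ω, so V_A = 32.8 × 4258/4894 = 28.54 V.
Then V_B = V_A × (R3‖R_L)/(R2 + R3‖R_L) = 28.54 × 218.5/4258 = 1.46 V.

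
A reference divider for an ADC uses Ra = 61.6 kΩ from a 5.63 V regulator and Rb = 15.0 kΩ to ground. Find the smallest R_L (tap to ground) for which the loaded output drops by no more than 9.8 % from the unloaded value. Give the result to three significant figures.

R_L(min) ≈ 111 kΩ

Output resistance R_th = Ra‖Rb = (61.6 × 15.0)/76.60 = 12.06 kΩ.
The fractional drop is R_th/(R_th + R_L); requiring this ≤ 0.0980 gives R_L ≥ R_th(1/0.0980 − 1) = 12.06 × 9.204 = 111 kΩ.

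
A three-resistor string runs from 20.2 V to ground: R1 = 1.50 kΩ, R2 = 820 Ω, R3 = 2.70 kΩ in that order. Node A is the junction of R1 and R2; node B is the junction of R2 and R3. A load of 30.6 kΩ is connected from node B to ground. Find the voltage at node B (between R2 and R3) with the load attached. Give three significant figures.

V ≈ 10.4 V

At node B, R3 is in parallel with the load: R3‖R_L = 2481 Ω.
Below node A the resistance is R2 + (R3‖R_L) = 3301 Ω, so V_A = 20.2 × 3301/4801 = 13.89 V.
Then V_B = V_A × (R3‖R_L)/(R2 + R3‖R_L) = 13.89 × 2481/3301 = 10.4 V.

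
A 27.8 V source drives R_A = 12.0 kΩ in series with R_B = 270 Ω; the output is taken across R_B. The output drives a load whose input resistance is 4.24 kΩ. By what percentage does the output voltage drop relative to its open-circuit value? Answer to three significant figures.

5.86 %

The divider's output (Thévenin) resistance is R_A‖R_B = 264.1 Ω.
Fractional drop under load = R_th/(R_th + R_L) = 264.1 / (264.1 + 4240) = 0.05863.
So the output falls by 5.86 %.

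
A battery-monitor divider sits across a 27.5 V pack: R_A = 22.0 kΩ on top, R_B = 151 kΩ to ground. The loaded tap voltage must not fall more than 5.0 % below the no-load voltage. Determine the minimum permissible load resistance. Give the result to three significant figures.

Output resistance R_th = R_A‖R_B = (22.0 × 151)/173.0 = 19.20 kΩ.
The fractional drop is R_th/(R_th + R_L); requiring this ≤ 0.0500 gives R_L ≥ R_th(1/0.0500 − 1) = 19.20 × 19.00 = 365 kΩ.

R_L(min) ≈ 365 kΩ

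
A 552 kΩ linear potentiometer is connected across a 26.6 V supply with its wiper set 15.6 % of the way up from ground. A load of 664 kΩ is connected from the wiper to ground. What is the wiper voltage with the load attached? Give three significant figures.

The wiper splits the pot into (1−α)R = 465.9 kΩ above and αR = 86.11 kΩ below.
Lower section ‖ load = 76.23 kΩ.
V_wiper = 26.6 × 76.23/(465.9 + 76.23) = 3.74 V.

V ≈ 3.74 V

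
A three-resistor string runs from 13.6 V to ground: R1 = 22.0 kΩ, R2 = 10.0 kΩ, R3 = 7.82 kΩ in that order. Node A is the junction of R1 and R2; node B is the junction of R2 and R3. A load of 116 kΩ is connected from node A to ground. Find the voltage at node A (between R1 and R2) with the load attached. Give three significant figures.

Below node A the series string R2+R3 = 17.82 kΩ sits in parallel with the 116 kΩ load: 15.45 kΩ.
V_A = 13.6 × 15.45/(22.0 + 15.45) = 5.61 V.

V ≈ 5.61 V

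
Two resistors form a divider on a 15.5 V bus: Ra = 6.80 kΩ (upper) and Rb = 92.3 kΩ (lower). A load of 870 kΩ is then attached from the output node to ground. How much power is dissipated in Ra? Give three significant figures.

Total resistance from the source is Ra + (Rb‖R_L) = 90.25 kΩ, so I = 15.5/90.25 kΩ = 0.1718 mA.
P = I²·Ra = (0.1718 mA)² × 6.80 kΩ = 0.201 mW.

P ≈ 0.201 mW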